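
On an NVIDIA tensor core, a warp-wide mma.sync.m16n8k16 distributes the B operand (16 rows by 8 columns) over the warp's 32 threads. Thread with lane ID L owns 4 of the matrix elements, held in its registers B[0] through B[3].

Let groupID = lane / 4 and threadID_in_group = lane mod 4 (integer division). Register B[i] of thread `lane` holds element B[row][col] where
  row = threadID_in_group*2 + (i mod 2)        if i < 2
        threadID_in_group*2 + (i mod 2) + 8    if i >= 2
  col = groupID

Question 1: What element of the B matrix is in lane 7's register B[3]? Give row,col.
lane 7: G=1 (7/4), T=3 (7%4)
i=3: r=3*2+1+8=15, c=G=1

15,1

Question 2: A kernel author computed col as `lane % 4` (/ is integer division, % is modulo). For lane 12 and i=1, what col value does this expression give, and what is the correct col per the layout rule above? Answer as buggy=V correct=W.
`lane % 4`[12,1]=>0
lane 12: grp=3 (12/4), tig=0 (12%4)
i=1: r=0*2+1+0=1, c=grp=3
col: 0 vs 3

buggy=0 correct=3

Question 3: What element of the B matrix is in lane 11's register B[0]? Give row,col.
6,2

11: gr=2,th=3
[0] (3*2+0+0,2) = (6,2)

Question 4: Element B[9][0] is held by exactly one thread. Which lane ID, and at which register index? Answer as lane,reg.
c: 0->gid=0  r: 9->r8=1,tid=0,i&1=1
L=0*4+0=0  i=1*2+1=3

0,3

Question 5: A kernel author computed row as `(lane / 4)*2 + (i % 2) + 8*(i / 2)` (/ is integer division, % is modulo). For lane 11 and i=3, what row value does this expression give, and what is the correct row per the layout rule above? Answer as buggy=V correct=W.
`(lane / 4)*2 + (i % 2) + 8*(i / 2)`[11,3]=>13
lane 11=>11/4=2, 11 mod 4=3
i=3  r:2·3+1+8=>15  c:2
row: 13 vs 15

buggy=13 correct=15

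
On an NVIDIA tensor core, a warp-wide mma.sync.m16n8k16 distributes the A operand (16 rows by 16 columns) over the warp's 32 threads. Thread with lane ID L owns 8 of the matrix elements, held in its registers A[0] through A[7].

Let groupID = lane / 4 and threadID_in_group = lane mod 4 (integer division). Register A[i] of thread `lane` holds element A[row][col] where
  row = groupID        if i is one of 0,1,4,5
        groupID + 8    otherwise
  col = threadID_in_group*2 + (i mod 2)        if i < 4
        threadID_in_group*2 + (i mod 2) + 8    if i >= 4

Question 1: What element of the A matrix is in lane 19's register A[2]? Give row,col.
L=19=>grp=19>>2=4, tig=19&3=3
[2]=>row 4+8=12  col 3·2+0+0=6

12,6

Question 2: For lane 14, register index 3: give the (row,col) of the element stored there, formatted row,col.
14: grp=3,tig=2
[3] (3+8,2*2+1+0) = (11,5)

11,5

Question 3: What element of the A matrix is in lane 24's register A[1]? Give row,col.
lane 24: G=6 (24/4), T=0 (24%4)
i=1: r=6+0=6, c=0*2+1+0=1

6,1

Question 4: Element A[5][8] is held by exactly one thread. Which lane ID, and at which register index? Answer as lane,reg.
20,4

r=5->g=5,rb=0  c=8->cb=1,t=0,b0=0
L=5*4+0=20  i=1*4+0*2+0=4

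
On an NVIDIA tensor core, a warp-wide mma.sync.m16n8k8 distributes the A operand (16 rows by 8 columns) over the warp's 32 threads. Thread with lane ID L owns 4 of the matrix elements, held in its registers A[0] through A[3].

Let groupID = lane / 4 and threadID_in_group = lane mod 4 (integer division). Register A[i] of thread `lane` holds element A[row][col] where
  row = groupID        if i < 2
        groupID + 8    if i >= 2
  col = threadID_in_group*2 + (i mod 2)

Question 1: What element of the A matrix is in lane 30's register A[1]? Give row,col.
lane 30⇒30/4=7, 30 mod 4=2
i=1  r:7+0⇒7  c:2·2+1⇒5

7,5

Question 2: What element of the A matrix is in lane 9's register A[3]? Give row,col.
L=9⇒gr=9>>2=2, th=9&3=1
[3]⇒row 2+8=10  col 1·2+1=3

10,3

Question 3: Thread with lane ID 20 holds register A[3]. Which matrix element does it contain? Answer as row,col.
lane 20: G=5 (20/4), T=0 (20%4)
i=3: r=5+8=13, c=0*2+1=1

13,1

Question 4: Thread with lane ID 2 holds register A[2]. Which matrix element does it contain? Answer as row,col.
lane 2->2/4=0, 2 mod 4=2
i=2  r:0+8->8  c:2·2+0->4

8,4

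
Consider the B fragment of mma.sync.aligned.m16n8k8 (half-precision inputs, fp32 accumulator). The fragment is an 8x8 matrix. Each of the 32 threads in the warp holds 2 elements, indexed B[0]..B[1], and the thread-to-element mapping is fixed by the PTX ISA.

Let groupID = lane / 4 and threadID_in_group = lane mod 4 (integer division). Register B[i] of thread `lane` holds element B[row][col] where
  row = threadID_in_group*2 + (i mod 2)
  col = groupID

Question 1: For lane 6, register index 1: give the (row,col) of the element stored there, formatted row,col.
lane 6: g=1 (6/4), t=2 (6%4)
i=1: r=2*2+1=5, c=g=1

5,1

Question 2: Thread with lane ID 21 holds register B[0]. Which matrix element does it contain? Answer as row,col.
2,5

L=21->gid=21>>2=5, tid=21&3=1
[0]->row 1·2+0=2  col gid=5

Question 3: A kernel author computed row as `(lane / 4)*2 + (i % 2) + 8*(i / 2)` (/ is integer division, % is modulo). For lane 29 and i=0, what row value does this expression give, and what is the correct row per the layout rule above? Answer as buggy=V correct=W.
`(lane / 4)*2 + (i % 2) + 8*(i / 2)`[29,0]->14
L=29->g=29>>2=7, t=29&3=1
[0]->row 1·2+0=2  col g=7
row: 14 vs 2

buggy=14 correct=2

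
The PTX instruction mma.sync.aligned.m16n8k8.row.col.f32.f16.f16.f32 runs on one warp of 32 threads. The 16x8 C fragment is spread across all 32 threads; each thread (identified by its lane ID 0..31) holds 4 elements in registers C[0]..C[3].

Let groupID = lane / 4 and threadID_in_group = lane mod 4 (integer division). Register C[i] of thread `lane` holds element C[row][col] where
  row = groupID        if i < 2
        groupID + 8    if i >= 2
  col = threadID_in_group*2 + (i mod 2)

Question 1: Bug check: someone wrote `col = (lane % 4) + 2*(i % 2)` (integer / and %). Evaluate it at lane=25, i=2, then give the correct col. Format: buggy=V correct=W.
buggy=1 correct=2

`(lane % 4) + 2*(i % 2)`[25,2]→1
25: G=6,T=1
[2] (6+8,1*2+0) = (14,2)
col: 1 vs 2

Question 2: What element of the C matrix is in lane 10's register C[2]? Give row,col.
10: grp=2,tig=2
[2] (2+8,2*2+0) = (10,4)

10,4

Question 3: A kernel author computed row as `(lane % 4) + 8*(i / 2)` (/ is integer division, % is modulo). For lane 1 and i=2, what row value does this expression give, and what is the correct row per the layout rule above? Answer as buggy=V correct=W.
buggy=9 correct=8

`(lane % 4) + 8*(i / 2)`[1,2]→9
lane 1→1/4=0, 1 mod 4=1
i=2  r:0+8→8  c:2·1+0→2
row: 9 vs 8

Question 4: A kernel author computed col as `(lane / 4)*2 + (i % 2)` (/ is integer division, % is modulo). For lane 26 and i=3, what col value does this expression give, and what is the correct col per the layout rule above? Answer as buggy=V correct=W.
`(lane / 4)*2 + (i % 2)`[26,3]->13
26: gid=6,tid=2
[3] (6+8,2*2+1) = (14,5)
col: 13 vs 5

buggy=13 correct=5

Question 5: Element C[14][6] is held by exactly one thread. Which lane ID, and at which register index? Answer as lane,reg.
r=14⇒gr=6,Rb=1  c=6⇒th=3,odd=0
L=6*4+3=27  i=1*2+0=2

27,2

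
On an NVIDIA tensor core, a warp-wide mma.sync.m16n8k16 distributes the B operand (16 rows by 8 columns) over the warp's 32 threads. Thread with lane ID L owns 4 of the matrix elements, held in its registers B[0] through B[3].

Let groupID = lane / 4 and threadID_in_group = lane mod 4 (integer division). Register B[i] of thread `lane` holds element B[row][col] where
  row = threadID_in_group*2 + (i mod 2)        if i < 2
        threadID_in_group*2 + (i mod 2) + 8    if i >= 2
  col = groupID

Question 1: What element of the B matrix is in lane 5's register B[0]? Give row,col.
lane 5: g=1 (5/4), t=1 (5%4)
i=0: r=1*2+0+0=2, c=g=1

2,1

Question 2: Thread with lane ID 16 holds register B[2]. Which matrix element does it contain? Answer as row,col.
16: grp=4,tig=0
[2] (0*2+0+8,4) = (8,4)

8,4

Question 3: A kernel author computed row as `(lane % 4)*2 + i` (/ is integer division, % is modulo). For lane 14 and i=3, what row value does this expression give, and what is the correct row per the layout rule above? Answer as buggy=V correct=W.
buggy=7 correct=13

`(lane % 4)*2 + i`[14,3]⇒7
L=14⇒gr=14>>2=3, th=14&3=2
[3]⇒row 2·2+1+8=13  col gr=3
row: 7 vs 13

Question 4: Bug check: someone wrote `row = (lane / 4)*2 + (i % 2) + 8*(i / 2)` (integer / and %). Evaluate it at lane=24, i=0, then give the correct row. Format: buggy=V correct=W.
buggy=12 correct=0

`(lane / 4)*2 + (i % 2) + 8*(i / 2)`[24,0]=>12
lane 24=>24/4=6, 24 mod 4=0
i=0  r:2·0+0+0=>0  c:6
row: 12 vs 0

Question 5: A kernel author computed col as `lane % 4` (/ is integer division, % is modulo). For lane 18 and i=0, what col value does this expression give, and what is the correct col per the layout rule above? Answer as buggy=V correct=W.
buggy=2 correct=4

`lane % 4`[18,0]→2
lane 18: G=4 (18/4), T=2 (18%4)
i=0: r=2*2+0+0=4, c=G=4
col: 2 vs 4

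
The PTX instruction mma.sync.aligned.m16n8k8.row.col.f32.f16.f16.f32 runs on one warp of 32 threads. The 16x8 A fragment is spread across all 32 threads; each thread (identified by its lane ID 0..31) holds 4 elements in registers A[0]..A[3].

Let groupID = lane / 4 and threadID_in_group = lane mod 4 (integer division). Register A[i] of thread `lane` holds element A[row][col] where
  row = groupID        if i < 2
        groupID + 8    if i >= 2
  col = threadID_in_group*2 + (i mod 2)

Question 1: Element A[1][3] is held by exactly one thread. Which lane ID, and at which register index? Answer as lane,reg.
r:1=>grp=1,rB=0  c:3=>tig=1,lo=1
L=1*4+1=5  i=0*2+1=1

5,1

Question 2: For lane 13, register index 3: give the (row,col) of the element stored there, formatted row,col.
L=13->gid=13>>2=3, tid=13&3=1
[3]->row 3+8=11  col 1·2+1=3

11,3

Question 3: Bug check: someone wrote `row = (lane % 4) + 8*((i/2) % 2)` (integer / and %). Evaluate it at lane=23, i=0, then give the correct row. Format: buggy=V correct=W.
buggy=3 correct=5

`(lane % 4) + 8*((i/2) % 2)`[23,0]->3
L=23->g=23>>2=5, t=23&3=3
[0]->row 5+0=5  col 3·2+0=6
row: 3 vs 5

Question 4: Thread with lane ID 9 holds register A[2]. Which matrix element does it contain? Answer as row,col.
lane 9: gid=2 (9/4), tid=1 (9%4)
i=2: r=2+8=10, c=1*2+0=2

10,2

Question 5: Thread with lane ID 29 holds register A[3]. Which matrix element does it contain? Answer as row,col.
15,3

L=29->gid=29>>2=7, tid=29&3=1
[3]->row 7+8=15  col 1·2+1=3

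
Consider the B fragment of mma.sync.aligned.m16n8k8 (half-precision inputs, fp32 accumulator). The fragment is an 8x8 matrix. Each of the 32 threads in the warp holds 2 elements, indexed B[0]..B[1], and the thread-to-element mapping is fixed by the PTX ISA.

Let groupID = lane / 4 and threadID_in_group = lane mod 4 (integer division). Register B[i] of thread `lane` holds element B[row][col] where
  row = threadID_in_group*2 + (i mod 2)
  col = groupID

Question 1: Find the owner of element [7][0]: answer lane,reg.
c=0->g=0  r=7->t=3,b0=1
L=0*4+3=3  i=1=1

3,1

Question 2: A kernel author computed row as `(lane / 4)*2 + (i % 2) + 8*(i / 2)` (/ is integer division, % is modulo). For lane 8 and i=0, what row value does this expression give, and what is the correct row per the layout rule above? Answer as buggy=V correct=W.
buggy=4 correct=0

`(lane / 4)*2 + (i % 2) + 8*(i / 2)`[8,0]->4
lane 8->8/4=2, 8 mod 4=0
i=0  r:2·0+0->0  c:2
row: 4 vs 0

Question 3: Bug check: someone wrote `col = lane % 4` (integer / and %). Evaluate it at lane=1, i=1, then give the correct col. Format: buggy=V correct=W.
`lane % 4`[1,1]=>1
lane 1=>1/4=0, 1 mod 4=1
i=1  r:2·1+1=>3  c:0
col: 1 vs 0

buggy=1 correct=0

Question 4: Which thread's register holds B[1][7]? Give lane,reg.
28,1

c:7=>grp=7  r:1=>tig=0,lo=1
L=7*4+0=28  i=1=1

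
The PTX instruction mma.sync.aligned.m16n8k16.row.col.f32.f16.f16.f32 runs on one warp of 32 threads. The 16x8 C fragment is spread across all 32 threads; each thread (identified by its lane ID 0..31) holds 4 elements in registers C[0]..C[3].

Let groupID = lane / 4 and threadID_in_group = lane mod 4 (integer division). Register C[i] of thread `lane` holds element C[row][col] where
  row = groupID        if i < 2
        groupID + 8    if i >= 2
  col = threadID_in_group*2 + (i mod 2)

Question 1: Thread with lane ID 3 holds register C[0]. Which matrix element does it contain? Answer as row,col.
0,6

L=3⇒gr=3>>2=0, th=3&3=3
[0]⇒row 0+0=0  col 3·2+0=6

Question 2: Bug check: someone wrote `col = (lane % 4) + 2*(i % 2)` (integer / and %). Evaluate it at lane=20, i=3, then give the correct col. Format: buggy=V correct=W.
buggy=2 correct=1

`(lane % 4) + 2*(i % 2)`[20,3]=>2
lane 20=>20/4=5, 20 mod 4=0
i=3  r:5+8=>13  c:2·0+1=>1
col: 2 vs 1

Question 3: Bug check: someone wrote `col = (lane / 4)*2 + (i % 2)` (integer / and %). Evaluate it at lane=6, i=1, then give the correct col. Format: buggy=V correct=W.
buggy=3 correct=5

`(lane / 4)*2 + (i % 2)`[6,1]=>3
lane 6: grp=1 (6/4), tig=2 (6%4)
i=1: r=1+0=1, c=2*2+1=5
col: 3 vs 5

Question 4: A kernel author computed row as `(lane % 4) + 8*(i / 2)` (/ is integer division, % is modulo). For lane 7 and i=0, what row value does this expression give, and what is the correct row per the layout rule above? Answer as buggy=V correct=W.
buggy=3 correct=1

`(lane % 4) + 8*(i / 2)`[7,0]=>3
lane 7=>7/4=1, 7 mod 4=3
i=0  r:1+0=>1  c:2·3+0=>6
row: 3 vs 1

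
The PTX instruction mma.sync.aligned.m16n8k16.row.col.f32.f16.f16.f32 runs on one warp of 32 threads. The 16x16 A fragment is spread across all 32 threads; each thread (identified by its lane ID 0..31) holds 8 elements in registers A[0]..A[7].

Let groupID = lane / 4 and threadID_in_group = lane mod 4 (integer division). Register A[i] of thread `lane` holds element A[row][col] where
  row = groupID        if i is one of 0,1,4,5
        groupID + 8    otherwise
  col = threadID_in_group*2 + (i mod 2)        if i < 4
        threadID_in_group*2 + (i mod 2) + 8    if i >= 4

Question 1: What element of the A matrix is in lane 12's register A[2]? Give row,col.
lane 12: G=3 (12/4), T=0 (12%4)
i=2: r=3+8=11, c=0*2+0+0=0

11,0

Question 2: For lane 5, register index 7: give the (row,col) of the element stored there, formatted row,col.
lane 5: grp=1 (5/4), tig=1 (5%4)
i=7: r=1+8=9, c=1*2+1+8=11

9,11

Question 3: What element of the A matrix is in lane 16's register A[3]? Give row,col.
12,1

lane 16: G=4 (16/4), T=0 (16%4)
i=3: r=4+8=12, c=0*2+1+0=1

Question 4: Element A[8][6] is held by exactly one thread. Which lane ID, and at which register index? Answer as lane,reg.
3,2

r=8→G=0,rhi=1  c=6→chi=0,T=3,p=0
L=0*4+3=3  i=0*4+1*2+0=2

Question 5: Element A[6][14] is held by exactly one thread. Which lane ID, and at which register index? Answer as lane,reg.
r:6=>grp=6,rB=0  c:14=>cB=1,tig=3,lo=0
L=6*4+3=27  i=1*4+0*2+0=4

27,4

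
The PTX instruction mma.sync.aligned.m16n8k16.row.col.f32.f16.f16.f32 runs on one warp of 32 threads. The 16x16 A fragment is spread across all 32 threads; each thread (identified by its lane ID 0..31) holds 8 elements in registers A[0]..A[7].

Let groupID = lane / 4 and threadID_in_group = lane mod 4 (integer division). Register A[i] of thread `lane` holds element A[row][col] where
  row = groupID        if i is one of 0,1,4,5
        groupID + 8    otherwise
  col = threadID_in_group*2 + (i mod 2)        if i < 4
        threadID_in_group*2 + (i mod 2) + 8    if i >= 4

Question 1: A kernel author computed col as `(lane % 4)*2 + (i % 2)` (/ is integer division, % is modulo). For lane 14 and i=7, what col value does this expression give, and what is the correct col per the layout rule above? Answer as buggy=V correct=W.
buggy=5 correct=13

`(lane % 4)*2 + (i % 2)`[14,7]->5
lane 14->14/4=3, 14 mod 4=2
i=7  r:3+8->11  c:2·2+1+8->13
col: 5 vs 13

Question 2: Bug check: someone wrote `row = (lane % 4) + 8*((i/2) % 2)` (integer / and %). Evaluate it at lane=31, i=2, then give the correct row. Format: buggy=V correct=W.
buggy=11 correct=15

`(lane % 4) + 8*((i/2) % 2)`[31,2]->11
L=31->gid=31>>2=7, tid=31&3=3
[2]->row 7+8=15  col 3·2+0+0=6
row: 11 vs 15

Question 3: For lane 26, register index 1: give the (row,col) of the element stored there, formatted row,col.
6,5

L=26→G=26>>2=6, T=26&3=2
[1]→row 6+0=6  col 2·2+1+0=5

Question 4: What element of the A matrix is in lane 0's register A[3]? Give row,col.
8,1

lane 0→0/4=0, 0 mod 4=0
i=3  r:0+8→8  c:2·0+1+0→1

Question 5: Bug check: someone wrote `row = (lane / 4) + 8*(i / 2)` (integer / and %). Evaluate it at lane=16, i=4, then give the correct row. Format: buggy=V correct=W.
buggy=20 correct=4

`(lane / 4) + 8*(i / 2)`[16,4]⇒20
L=16⇒gr=16>>2=4, th=16&3=0
[4]⇒row 4+0=4  col 0·2+0+8=8
row: 20 vs 4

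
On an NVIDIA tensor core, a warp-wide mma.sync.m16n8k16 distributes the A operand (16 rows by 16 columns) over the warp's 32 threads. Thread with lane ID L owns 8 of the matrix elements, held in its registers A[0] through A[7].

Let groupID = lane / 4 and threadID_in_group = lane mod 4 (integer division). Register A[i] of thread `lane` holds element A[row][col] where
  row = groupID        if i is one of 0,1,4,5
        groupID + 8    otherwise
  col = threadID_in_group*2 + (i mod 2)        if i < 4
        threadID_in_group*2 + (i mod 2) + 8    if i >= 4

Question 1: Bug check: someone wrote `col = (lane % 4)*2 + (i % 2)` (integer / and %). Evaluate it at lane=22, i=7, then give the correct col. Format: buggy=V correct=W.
buggy=5 correct=13

`(lane % 4)*2 + (i % 2)`[22,7]⇒5
L=22⇒gr=22>>2=5, th=22&3=2
[7]⇒row 5+8=13  col 2·2+1+8=13
col: 5 vs 13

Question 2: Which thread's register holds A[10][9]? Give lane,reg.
r:10=>grp=2,rB=1  c:9=>cB=1,tig=0,lo=1
L=2*4+0=8  i=1*4+1*2+1=7

8,7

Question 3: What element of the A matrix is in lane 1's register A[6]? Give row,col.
1: g=0,t=1
[6] (0+8,1*2+0+8) = (8,10)

8,10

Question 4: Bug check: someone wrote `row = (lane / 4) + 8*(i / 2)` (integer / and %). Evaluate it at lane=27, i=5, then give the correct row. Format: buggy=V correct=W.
`(lane / 4) + 8*(i / 2)`[27,5]→22
lane 27→27/4=6, 27 mod 4=3
i=5  r:6+0→6  c:2·3+1+8→15
row: 22 vs 6

buggy=22 correct=6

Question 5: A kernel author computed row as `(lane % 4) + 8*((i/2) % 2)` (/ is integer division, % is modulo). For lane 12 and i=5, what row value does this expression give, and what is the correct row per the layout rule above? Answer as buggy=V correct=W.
`(lane % 4) + 8*((i/2) % 2)`[12,5]->0
12: gid=3,tid=0
[5] (3+0,0*2+1+8) = (3,9)
row: 0 vs 3

buggy=0 correct=3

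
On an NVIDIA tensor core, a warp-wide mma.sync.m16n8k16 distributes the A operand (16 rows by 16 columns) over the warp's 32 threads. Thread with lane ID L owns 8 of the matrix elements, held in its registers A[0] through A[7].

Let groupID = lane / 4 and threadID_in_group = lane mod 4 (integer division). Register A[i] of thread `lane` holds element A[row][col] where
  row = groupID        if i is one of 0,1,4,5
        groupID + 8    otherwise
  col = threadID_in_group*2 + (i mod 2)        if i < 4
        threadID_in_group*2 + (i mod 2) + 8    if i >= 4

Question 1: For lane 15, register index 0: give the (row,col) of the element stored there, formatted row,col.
3,6

lane 15->15/4=3, 15 mod 4=3
i=0  r:3+0->3  c:2·3+0+0->6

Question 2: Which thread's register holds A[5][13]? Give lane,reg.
22,5

r: 5->gid=5,r8=0  c: 13->c8=1,tid=2,i&1=1
L=5*4+2=22  i=1*4+0*2+1=5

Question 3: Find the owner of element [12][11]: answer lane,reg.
r:12=>grp=4,rB=1  c:11=>cB=1,tig=1,lo=1
L=4*4+1=17  i=1*4+1*2+1=7

17,7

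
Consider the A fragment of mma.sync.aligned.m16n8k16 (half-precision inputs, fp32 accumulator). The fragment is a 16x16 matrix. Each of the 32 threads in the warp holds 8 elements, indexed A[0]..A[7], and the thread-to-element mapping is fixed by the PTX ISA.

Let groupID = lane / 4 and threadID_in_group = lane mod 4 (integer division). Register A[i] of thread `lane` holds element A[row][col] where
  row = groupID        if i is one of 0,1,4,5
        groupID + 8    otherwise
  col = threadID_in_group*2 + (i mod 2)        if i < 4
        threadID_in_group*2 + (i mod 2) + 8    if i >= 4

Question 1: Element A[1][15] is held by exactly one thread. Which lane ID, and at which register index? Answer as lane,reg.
7,5

r=1⇒gr=1,Rb=0  c=15⇒Cb=1,th=3,odd=1
L=1*4+3=7  i=1*4+0*2+1=5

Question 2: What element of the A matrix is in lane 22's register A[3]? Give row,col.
lane 22->22/4=5, 22 mod 4=2
i=3  r:5+8->13  c:2·2+1+0->5

13,5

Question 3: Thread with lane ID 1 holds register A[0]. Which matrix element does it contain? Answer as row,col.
1: gr=0,th=1
[0] (0+0,1*2+0+0) = (0,2)

0,2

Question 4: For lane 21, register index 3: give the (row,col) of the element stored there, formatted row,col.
L=21=>grp=21>>2=5, tig=21&3=1
[3]=>row 5+8=13  col 1·2+1+0=3

13,3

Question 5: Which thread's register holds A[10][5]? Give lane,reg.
10,3

r=10→G=2,rhi=1  c=5→chi=0,T=2,p=1
L=2*4+2=10  i=0*4+1*2+1=3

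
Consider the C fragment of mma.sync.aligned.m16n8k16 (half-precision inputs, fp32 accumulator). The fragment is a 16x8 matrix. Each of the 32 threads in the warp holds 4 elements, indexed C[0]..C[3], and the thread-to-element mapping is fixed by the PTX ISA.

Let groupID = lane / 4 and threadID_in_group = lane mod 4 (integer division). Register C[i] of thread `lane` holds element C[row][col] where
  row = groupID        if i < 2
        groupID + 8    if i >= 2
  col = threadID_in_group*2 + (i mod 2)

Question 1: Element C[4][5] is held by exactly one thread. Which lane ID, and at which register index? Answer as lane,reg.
r=4->g=4,rb=0  c=5->t=2,b0=1
L=4*4+2=18  i=0*2+1=1

18,1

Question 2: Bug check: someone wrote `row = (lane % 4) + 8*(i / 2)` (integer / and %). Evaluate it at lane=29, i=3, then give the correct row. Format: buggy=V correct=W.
`(lane % 4) + 8*(i / 2)`[29,3]⇒9
lane 29⇒29/4=7, 29 mod 4=1
i=3  r:7+8⇒15  c:2·1+1⇒3
row: 9 vs 15

buggy=9 correct=15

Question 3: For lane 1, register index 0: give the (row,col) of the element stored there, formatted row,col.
L=1->gid=1>>2=0, tid=1&3=1
[0]->row 0+0=0  col 1·2+0=2

0,2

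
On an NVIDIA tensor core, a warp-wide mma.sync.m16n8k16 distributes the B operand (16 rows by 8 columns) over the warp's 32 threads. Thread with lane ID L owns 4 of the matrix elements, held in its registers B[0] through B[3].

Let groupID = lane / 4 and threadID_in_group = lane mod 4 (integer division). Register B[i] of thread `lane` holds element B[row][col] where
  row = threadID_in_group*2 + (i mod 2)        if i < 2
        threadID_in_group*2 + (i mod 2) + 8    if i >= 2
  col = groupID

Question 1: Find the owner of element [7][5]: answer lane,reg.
c=5→G=5  r=7→rhi=0,T=3,p=1
L=5*4+3=23  i=0*2+1=1

23,1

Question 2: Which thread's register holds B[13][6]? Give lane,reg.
26,3

c=6⇒gr=6  r=13⇒Rb=1,th=2,odd=1
L=6*4+2=26  i=1*2+1=3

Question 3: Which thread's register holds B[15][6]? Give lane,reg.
27,3

c=6⇒gr=6  r=15⇒Rb=1,th=3,odd=1
L=6*4+3=27  i=1*2+1=3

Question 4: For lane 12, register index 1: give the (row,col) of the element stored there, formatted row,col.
lane 12=>12/4=3, 12 mod 4=0
i=1  r:2·0+1+0=>1  c:3

1,3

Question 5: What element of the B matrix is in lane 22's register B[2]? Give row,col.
L=22=>grp=22>>2=5, tig=22&3=2
[2]=>row 2·2+0+8=12  col grp=5

12,5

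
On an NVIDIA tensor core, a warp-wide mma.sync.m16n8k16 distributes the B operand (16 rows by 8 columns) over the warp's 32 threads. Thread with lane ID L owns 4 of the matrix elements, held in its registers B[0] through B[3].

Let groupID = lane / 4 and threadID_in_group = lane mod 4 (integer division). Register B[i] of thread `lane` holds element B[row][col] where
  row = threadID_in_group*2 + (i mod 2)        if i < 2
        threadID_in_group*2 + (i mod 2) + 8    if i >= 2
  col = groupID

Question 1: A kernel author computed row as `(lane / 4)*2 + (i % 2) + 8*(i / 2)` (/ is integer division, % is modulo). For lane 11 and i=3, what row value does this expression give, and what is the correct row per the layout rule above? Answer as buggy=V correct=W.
buggy=13 correct=15

`(lane / 4)*2 + (i % 2) + 8*(i / 2)`[11,3]->13
L=11->gid=11>>2=2, tid=11&3=3
[3]->row 3·2+1+8=15  col gid=2
row: 13 vs 15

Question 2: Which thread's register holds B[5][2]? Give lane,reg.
c=2->g=2  r=5->rb=0,t=2,b0=1
L=2*4+2=10  i=0*2+1=1

10,1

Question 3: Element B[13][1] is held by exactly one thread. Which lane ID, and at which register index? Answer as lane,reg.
c:1=>grp=1  r:13=>rB=1,tig=2,lo=1
L=1*4+2=6  i=1*2+1=3

6,3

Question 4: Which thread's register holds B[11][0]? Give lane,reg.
1,3

c:0=>grp=0  r:11=>rB=1,tig=1,lo=1
L=0*4+1=1  i=1*2+1=3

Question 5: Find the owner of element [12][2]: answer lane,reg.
10,2

c=2⇒gr=2  r=12⇒Rb=1,th=2,odd=0
L=2*4+2=10  i=1*2+0=2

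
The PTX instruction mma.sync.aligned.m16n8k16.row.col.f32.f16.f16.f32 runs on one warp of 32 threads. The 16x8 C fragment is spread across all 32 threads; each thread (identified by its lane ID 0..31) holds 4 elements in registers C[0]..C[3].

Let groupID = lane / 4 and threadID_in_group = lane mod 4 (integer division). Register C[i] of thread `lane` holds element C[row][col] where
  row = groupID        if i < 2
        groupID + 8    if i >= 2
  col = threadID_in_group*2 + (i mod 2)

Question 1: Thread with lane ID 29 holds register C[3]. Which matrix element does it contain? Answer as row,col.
lane 29=>29/4=7, 29 mod 4=1
i=3  r:7+8=>15  c:2·1+1=>3

15,3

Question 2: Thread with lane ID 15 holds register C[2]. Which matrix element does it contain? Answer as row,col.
lane 15→15/4=3, 15 mod 4=3
i=2  r:3+8→11  c:2·3+0→6

11,6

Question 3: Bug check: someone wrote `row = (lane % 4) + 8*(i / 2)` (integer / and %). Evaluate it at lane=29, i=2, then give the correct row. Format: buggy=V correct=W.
buggy=9 correct=15

`(lane % 4) + 8*(i / 2)`[29,2]->9
lane 29->29/4=7, 29 mod 4=1
i=2  r:7+8->15  c:2·1+0->2
row: 9 vs 15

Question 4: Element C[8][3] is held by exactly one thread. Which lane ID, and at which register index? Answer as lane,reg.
1,3

r=8->g=0,rb=1  c=3->t=1,b0=1
L=0*4+1=1  i=1*2+1=3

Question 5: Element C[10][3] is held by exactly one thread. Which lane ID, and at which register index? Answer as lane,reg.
r:10=>grp=2,rB=1  c:3=>tig=1,lo=1
L=2*4+1=9  i=1*2+1=3

9,3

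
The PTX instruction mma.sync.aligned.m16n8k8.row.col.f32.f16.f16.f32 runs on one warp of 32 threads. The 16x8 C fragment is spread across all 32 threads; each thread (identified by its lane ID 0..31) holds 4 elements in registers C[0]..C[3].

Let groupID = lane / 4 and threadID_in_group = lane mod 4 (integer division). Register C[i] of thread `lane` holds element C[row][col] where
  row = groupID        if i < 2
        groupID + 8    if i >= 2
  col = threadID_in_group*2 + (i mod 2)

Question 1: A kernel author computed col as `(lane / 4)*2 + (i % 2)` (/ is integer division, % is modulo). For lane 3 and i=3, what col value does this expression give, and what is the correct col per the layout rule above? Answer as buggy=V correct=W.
buggy=1 correct=7

`(lane / 4)*2 + (i % 2)`[3,3]=>1
lane 3=>3/4=0, 3 mod 4=3
i=3  r:0+8=>8  c:2·3+1=>7
col: 1 vs 7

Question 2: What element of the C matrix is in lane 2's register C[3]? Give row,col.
lane 2=>2/4=0, 2 mod 4=2
i=3  r:0+8=>8  c:2·2+1=>5

8,5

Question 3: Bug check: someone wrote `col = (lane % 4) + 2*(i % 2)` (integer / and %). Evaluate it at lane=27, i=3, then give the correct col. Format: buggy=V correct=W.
buggy=5 correct=7

`(lane % 4) + 2*(i % 2)`[27,3]⇒5
lane 27: gr=6 (27/4), th=3 (27%4)
i=3: r=6+8=14, c=3*2+1=7
col: 5 vs 7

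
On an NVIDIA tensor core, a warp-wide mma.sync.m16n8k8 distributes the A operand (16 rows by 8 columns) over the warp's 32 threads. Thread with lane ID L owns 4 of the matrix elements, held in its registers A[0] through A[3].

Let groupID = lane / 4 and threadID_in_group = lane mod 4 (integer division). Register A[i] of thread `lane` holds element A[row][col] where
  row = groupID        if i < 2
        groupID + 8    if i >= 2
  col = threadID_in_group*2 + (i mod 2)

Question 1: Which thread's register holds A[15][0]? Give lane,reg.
28,2

r=15->g=7,rb=1  c=0->t=0,b0=0
L=7*4+0=28  i=1*2+0=2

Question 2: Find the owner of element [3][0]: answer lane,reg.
12,0

r=3⇒gr=3,Rb=0  c=0⇒th=0,odd=0
L=3*4+0=12  i=0*2+0=0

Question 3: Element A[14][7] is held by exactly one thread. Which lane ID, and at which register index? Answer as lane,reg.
27,3

r=14⇒gr=6,Rb=1  c=7⇒th=3,odd=1
L=6*4+3=27  i=1*2+1=3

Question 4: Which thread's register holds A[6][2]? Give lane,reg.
25,0

r=6⇒gr=6,Rb=0  c=2⇒th=1,odd=0
L=6*4+1=25  i=0*2+0=0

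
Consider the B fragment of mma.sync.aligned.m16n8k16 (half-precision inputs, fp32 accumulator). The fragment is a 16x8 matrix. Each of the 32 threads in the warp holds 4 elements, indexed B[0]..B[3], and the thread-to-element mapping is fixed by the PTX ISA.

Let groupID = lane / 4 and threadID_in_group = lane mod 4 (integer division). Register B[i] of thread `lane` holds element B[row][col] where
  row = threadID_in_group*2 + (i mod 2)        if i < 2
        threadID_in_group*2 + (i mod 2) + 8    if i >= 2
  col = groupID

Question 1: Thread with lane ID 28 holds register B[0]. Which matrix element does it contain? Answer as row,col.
0,7

L=28=>grp=28>>2=7, tig=28&3=0
[0]=>row 0·2+0+0=0  col grp=7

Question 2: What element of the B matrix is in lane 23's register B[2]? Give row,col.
14,5

lane 23: gr=5 (23/4), th=3 (23%4)
i=2: r=3*2+0+8=14, c=gr=5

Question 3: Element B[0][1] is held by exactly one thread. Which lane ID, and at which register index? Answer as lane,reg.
c=1⇒gr=1  r=0⇒Rb=0,th=0,odd=0
L=1*4+0=4  i=0*2+0=0

4,0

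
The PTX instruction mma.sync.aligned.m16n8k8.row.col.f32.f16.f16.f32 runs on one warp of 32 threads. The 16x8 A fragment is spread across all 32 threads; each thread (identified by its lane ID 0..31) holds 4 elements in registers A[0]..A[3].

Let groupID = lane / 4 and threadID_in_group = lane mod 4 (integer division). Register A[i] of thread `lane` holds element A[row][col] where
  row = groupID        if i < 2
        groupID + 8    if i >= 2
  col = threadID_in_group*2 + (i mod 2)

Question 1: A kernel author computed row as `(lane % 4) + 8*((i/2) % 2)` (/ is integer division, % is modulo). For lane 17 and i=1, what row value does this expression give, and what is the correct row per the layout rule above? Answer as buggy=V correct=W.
`(lane % 4) + 8*((i/2) % 2)`[17,1]=>1
lane 17: grp=4 (17/4), tig=1 (17%4)
i=1: r=4+0=4, c=1*2+1=3
row: 1 vs 4

buggy=1 correct=4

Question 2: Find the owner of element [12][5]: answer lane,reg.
r=12⇒gr=4,Rb=1  c=5⇒th=2,odd=1
L=4*4+2=18  i=1*2+1=3

18,3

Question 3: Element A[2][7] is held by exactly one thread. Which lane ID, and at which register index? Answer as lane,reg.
r=2->g=2,rb=0  c=7->t=3,b0=1
L=2*4+3=11  i=0*2+1=1

11,1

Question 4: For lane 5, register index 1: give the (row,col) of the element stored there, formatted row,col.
lane 5: G=1 (5/4), T=1 (5%4)
i=1: r=1+0=1, c=1*2+1=3

1,3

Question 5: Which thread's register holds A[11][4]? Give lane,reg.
r:11=>grp=3,rB=1  c:4=>tig=2,lo=0
L=3*4+2=14  i=1*2+0=2

14,2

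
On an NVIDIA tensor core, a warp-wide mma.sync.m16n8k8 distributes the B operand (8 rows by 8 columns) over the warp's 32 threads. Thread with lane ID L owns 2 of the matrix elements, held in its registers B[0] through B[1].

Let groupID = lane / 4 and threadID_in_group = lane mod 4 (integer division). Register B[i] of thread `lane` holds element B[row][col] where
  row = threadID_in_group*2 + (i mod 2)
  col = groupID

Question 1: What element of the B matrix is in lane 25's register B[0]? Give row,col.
2,6

lane 25->25/4=6, 25 mod 4=1
i=0  r:2·1+0->2  c:6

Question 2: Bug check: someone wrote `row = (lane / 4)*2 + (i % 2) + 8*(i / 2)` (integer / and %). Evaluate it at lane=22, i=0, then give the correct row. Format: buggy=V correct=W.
`(lane / 4)*2 + (i % 2) + 8*(i / 2)`[22,0]⇒10
lane 22: gr=5 (22/4), th=2 (22%4)
i=0: r=2*2+0=4, c=gr=5
row: 10 vs 4

buggy=10 correct=4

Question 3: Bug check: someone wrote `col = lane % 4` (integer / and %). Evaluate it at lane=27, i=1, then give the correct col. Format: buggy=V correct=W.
`lane % 4`[27,1]→3
L=27→G=27>>2=6, T=27&3=3
[1]→row 3·2+1=7  col G=6
col: 3 vs 6

buggy=3 correct=6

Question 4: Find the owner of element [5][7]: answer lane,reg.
30,1

c=7->g=7  r=5->t=2,b0=1
L=7*4+2=30  i=1=1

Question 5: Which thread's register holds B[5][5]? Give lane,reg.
22,1

c=5⇒gr=5  r=5⇒th=2,odd=1
L=5*4+2=22  i=1=1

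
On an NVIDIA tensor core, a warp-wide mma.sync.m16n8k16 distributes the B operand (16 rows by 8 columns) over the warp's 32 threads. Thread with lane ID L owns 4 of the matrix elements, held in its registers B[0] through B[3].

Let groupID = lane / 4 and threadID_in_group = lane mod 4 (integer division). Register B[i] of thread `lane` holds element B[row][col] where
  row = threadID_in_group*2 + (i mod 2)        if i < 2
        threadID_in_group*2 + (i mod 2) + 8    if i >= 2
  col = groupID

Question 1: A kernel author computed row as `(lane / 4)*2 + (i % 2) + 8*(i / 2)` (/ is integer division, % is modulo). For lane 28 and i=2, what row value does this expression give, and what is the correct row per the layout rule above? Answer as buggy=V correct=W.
buggy=22 correct=8

`(lane / 4)*2 + (i % 2) + 8*(i / 2)`[28,2]⇒22
28: gr=7,th=0
[2] (0*2+0+8,7) = (8,7)
row: 22 vs 8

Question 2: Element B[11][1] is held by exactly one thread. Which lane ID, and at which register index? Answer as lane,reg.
5,3

c:1=>grp=1  r:11=>rB=1,tig=1,lo=1
L=1*4+1=5  i=1*2+1=3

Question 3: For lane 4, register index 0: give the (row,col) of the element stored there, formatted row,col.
L=4->gid=4>>2=1, tid=4&3=0
[0]->row 0·2+0+0=0  col gid=1

0,1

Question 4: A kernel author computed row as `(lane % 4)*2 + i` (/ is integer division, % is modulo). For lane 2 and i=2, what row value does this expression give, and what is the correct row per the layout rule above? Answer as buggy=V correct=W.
buggy=6 correct=12

`(lane % 4)*2 + i`[2,2]→6
lane 2→2/4=0, 2 mod 4=2
i=2  r:2·2+0+8→12  c:0
row: 6 vs 12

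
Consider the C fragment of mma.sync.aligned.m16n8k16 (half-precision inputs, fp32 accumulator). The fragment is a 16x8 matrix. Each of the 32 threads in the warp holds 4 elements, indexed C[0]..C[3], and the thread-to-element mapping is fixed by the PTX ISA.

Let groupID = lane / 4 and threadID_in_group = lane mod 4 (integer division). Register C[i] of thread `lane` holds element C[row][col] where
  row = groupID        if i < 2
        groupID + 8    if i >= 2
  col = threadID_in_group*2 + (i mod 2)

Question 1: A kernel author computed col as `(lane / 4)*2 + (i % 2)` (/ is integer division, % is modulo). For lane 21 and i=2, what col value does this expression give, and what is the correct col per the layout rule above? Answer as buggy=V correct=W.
`(lane / 4)*2 + (i % 2)`[21,2]⇒10
lane 21⇒21/4=5, 21 mod 4=1
i=2  r:5+8⇒13  c:2·1+0⇒2
col: 10 vs 2

buggy=10 correct=2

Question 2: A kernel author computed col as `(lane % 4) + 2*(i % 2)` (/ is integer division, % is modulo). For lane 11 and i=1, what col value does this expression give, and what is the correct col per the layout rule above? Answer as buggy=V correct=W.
`(lane % 4) + 2*(i % 2)`[11,1]=>5
L=11=>grp=11>>2=2, tig=11&3=3
[1]=>row 2+0=2  col 3·2+1=7
col: 5 vs 7

buggy=5 correct=7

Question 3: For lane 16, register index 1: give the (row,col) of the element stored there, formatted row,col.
4,1

lane 16→16/4=4, 16 mod 4=0
i=1  r:4+0→4  c:2·0+1→1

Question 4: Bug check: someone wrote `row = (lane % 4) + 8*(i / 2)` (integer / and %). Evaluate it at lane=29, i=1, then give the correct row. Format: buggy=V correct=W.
`(lane % 4) + 8*(i / 2)`[29,1]⇒1
29: gr=7,th=1
[1] (7+0,1*2+1) = (7,3)
row: 1 vs 7

buggy=1 correct=7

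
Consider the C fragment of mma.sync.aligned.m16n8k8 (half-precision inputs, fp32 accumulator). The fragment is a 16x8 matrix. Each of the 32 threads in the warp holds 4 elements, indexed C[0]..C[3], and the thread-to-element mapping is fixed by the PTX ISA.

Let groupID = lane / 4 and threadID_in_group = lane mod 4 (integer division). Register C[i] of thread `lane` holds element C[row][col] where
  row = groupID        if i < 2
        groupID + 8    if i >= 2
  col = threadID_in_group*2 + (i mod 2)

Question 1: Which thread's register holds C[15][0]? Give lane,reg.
r=15⇒gr=7,Rb=1  c=0⇒th=0,odd=0
L=7*4+0=28  i=1*2+0=2

28,2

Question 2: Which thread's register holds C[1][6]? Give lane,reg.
7,0

r:1=>grp=1,rB=0  c:6=>tig=3,lo=0
L=1*4+3=7  i=0*2+0=0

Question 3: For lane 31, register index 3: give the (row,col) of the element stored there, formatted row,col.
L=31->gid=31>>2=7, tid=31&3=3
[3]->row 7+8=15  col 3·2+1=7

15,7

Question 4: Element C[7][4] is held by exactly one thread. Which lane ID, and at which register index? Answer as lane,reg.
r:7=>grp=7,rB=0  c:4=>tig=2,lo=0
L=7*4+2=30  i=0*2+0=0

30,0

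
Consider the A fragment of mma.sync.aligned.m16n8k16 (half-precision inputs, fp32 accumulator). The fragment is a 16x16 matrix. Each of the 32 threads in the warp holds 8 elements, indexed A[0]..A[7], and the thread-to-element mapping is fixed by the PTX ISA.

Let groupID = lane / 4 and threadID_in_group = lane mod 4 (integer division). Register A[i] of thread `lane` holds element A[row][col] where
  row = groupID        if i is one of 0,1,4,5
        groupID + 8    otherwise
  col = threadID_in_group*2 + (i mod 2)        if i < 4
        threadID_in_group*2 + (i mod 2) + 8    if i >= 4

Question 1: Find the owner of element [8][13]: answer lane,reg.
r: 8->gid=0,r8=1  c: 13->c8=1,tid=2,i&1=1
L=0*4+2=2  i=1*4+1*2+1=7

2,7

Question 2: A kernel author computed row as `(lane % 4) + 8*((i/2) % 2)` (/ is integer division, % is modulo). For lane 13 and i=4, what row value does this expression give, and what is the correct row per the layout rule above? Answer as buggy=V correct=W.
`(lane % 4) + 8*((i/2) % 2)`[13,4]=>1
lane 13=>13/4=3, 13 mod 4=1
i=4  r:3+0=>3  c:2·1+0+8=>10
row: 1 vs 3

buggy=1 correct=3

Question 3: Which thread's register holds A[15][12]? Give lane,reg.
r=15→G=7,rhi=1  c=12→chi=1,T=2,p=0
L=7*4+2=30  i=1*4+1*2+0=6

30,6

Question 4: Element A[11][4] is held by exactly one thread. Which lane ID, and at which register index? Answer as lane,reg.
14,2

r=11⇒gr=3,Rb=1  c=4⇒Cb=0,th=2,odd=0
L=3*4+2=14  i=0*4+1*2+0=2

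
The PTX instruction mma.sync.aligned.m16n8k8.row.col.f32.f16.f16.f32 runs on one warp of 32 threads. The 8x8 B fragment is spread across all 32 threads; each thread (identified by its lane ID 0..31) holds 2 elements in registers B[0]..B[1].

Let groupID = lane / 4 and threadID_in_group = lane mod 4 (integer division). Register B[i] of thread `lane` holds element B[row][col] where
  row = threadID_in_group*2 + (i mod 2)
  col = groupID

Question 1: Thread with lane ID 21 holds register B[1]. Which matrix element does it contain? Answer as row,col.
21: G=5,T=1
[1] (1*2+1,5) = (3,5)

3,5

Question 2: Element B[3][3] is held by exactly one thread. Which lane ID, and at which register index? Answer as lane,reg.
c:3=>grp=3  r:3=>tig=1,lo=1
L=3*4+1=13  i=1=1

13,1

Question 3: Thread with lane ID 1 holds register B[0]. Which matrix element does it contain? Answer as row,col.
1: G=0,T=1
[0] (1*2+0,0) = (2,0)

2,0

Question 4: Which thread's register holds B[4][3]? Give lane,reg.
c=3⇒gr=3  r=4⇒th=2,odd=0
L=3*4+2=14  i=0=0

14,0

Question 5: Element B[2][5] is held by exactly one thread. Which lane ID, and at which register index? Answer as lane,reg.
c:5=>grp=5  r:2=>tig=1,lo=0
L=5*4+1=21  i=0=0

21,0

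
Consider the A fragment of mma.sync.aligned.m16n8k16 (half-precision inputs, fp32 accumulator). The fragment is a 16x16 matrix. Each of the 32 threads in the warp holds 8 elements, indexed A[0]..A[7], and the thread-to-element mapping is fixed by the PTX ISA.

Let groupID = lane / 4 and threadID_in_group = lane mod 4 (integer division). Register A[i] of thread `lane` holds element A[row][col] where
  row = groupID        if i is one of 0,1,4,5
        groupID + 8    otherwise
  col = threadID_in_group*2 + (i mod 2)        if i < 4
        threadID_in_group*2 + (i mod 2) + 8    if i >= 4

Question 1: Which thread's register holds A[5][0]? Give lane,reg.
20,0

r=5->g=5,rb=0  c=0->cb=0,t=0,b0=0
L=5*4+0=20  i=0*4+0*2+0=0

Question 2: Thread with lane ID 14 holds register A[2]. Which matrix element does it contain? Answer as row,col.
14: gid=3,tid=2
[2] (3+8,2*2+0+0) = (11,4)

11,4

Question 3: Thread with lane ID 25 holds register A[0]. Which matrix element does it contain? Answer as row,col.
25: gr=6,th=1
[0] (6+0,1*2+0+0) = (6,2)

6,2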